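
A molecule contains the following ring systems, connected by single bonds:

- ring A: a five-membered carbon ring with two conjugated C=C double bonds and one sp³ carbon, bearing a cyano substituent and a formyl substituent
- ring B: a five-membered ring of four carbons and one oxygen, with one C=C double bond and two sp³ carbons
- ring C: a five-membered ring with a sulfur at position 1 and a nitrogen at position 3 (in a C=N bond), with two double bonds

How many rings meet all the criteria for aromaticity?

Ring A has one sp³ carbon, so it is not fully conjugated — not aromatic (cyclopentadiene).
Ring B has two sp³ carbons, so it is not fully conjugated — not aromatic (2,3-dihydrofuran).
Ring C is planar and fully conjugated; 2 ring double bonds (4 π electrons) plus a heteroatom lone pair (2) give 6 π electrons. That satisfies 4n+2 with n=1, so ring C is aromatic (thiazole).
Aromatic: C. Total: 1.

1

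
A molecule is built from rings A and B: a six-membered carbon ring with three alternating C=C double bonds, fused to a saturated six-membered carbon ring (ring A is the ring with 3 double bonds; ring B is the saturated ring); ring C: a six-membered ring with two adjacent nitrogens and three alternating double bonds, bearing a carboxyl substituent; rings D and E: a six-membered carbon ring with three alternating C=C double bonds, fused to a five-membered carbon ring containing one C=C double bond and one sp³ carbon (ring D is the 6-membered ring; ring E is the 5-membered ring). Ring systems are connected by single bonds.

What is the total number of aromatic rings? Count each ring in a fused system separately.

3

Ring A has a continuous p-orbital overlap around the ring; 3 ring double bonds give 6 π electrons. That satisfies 4n+2 with n=1, so ring A is aromatic (benzene ring).
Ring B has four sp³ carbons, so it is not fully conjugated — not aromatic (cyclohexane ring).
Ring C is planar and fully conjugated; 3 ring double bonds give 6 π electrons. Since 6 = 4n+2 (n=1), ring C is aromatic (pyridazine).
Ring D has a continuous p-orbital overlap around the ring; 3 ring double bonds give 6 π electrons. Since 6 = 4n+2 (n=1), ring D is aromatic (benzene ring).
Ring E has one sp³ carbon, so it is not fully conjugated — not aromatic (cyclopentene ring).
Aromatic: A, C, D. Total: 3.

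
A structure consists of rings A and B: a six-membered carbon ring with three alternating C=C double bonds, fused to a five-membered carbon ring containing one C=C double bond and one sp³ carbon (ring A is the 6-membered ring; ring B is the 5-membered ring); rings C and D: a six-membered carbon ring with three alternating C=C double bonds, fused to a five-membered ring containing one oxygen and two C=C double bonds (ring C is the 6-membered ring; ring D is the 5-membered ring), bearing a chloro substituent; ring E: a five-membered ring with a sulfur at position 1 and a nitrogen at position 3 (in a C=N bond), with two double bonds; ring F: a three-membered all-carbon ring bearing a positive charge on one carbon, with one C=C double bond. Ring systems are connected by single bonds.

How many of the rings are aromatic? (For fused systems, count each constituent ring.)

5

Ring A is fully conjugated (every ring atom contributes a p orbital); 3 ring double bonds give 6 π electrons. Since 6 = 4n+2 (n=1), ring A is aromatic (benzene ring).
Ring B has one sp³ carbon, so it is not fully conjugated — not aromatic (cyclopentene ring).
Rings C and D form a fused bicyclic system (with one oxygen) with 9 sp² atoms and 10 π electrons from ring double bonds plus a heteroatom lone pair. 10 = 4(2)+2, so the system is aromatic and both rings count as aromatic (benzofuran).
Ring E is planar and fully conjugated; 2 ring double bonds (4 π electrons) plus a heteroatom lone pair (2) give 6 π electrons. Since 6 = 4n+2 (n=1), ring E is aromatic (thiazole).
Ring F has a continuous p-orbital overlap around the ring; 1 ring double bond (2 π electrons) plus the carbocation's empty p orbital (0, but keeps the ring conjugated) give 2 π electrons. Since 2 = 4n+2 (n=0), ring F is aromatic (cyclopropenyl cation).
Aromatic: A, C, D, E, F. Total: 5.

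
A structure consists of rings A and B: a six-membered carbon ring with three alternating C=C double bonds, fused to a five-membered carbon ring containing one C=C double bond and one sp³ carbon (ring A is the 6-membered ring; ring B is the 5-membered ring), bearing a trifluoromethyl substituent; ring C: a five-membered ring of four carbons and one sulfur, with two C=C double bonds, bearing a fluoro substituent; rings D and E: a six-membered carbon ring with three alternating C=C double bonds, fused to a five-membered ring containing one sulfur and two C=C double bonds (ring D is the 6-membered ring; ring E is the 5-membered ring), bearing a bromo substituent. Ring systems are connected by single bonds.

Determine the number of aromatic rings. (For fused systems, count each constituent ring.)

Ring A has a continuous p-orbital overlap around the ring; 3 ring double bonds give 6 π electrons. That satisfies 4n+2 with n=1, so ring A is aromatic (benzene ring).
Ring B has one sp³ carbon, so it is not fully conjugated — not aromatic (cyclopentene ring).
Ring C is planar and fully conjugated; 2 ring double bonds (4 π electrons) plus a heteroatom lone pair (2) give 6 π electrons. Since 6 = 4n+2 (n=1), ring C is aromatic (thiophene).
Rings D and E form a fused bicyclic system (with one sulfur) with 9 sp² atoms and 10 π electrons from ring double bonds plus a heteroatom lone pair. 10 = 4(2)+2, so the system is aromatic and both rings count as aromatic (benzothiophene).
Aromatic: A, C, D, E. Total: 4.

4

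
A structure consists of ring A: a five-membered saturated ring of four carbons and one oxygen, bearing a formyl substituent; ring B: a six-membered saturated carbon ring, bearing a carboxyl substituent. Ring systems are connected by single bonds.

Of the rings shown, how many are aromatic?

0

Ring A has only sp³ atoms, so it is not fully conjugated — not aromatic (tetrahydrofuran).
Ring B has only sp³ atoms, so it is not fully conjugated — not aromatic (cyclohexane).
No ring is aromatic. Total: 0.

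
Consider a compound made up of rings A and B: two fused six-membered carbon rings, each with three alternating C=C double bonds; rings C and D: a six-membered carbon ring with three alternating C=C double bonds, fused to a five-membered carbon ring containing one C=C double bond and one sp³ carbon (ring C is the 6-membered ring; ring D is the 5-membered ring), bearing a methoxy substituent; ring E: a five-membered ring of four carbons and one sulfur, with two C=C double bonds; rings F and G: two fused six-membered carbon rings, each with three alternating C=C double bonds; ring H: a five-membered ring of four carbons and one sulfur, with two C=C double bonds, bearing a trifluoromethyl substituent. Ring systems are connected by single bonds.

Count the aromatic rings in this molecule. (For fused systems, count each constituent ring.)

7

Rings A and B form a fused bicyclic system with 10 sp² atoms and 10 π electrons from ring double bonds. 10 = 4(2)+2, so the system is aromatic and both rings count as aromatic (naphthalene).
Ring C has a continuous p-orbital overlap around the ring; 3 ring double bonds give 6 π electrons. Since 6 = 4n+2 (n=1), ring C is aromatic (benzene ring).
Ring D has one sp³ carbon, so it is not fully conjugated — not aromatic (cyclopentene ring).
Ring E has a continuous p-orbital overlap around the ring; 2 ring double bonds (4 π electrons) plus a heteroatom lone pair (2) give 6 π electrons. 6 = 4(1)+2, so ring E is aromatic (thiophene).
Rings F and G form a fused bicyclic system with 10 sp² atoms and 10 π electrons from ring double bonds. 10 = 4(2)+2, so the system is aromatic and both rings count as aromatic (naphthalene).
Ring H has a continuous p-orbital overlap around the ring; 2 ring double bonds (4 π electrons) plus a heteroatom lone pair (2) give 6 π electrons. That satisfies 4n+2 with n=1, so ring H is aromatic (thiophene).
Aromatic: A, B, C, E, F, G, H. Total: 7.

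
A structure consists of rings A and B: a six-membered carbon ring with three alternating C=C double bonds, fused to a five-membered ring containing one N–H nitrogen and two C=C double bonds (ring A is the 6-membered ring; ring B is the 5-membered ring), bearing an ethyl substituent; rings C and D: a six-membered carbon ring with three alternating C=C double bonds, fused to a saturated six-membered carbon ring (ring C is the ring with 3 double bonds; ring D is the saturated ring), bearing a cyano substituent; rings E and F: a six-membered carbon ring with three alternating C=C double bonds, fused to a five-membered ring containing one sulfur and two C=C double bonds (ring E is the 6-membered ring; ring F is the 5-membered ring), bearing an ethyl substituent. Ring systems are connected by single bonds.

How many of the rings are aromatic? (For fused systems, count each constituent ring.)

Rings A and B form a fused bicyclic system (with one N–H) with 9 sp² atoms and 10 π electrons from ring double bonds plus a heteroatom lone pair. 10 = 4(2)+2, so the system is aromatic and both rings count as aromatic (indole).
Ring C has a continuous p-orbital overlap around the ring; 3 ring double bonds give 6 π electrons. Since 6 = 4n+2 (n=1), ring C is aromatic (benzene ring).
Ring D has four sp³ carbons, so it is not fully conjugated — not aromatic (cyclohexane ring).
Rings E and F form a fused bicyclic system (with one sulfur) with 9 sp² atoms and 10 π electrons from ring double bonds plus a heteroatom lone pair. 10 = 4(2)+2, so the system is aromatic and both rings count as aromatic (benzothiophene).
Aromatic: A, B, C, E, F. Total: 5.

5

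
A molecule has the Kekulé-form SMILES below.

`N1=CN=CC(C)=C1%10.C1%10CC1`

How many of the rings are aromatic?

1

The SMILES encodes a six-membered ring with nitrogens at positions 1 and 3 and three alternating double bonds; a three-membered saturated carbon ring.
The 6-membered ring with two nitrogens (1,3) is fully conjugated (every ring atom contributes a p orbital); 3 ring double bonds give 6 π electrons. That satisfies 4n+2 with n=1, so it is aromatic (pyrimidine).
The 3-membered ring has only sp³ atoms, so it is not fully conjugated — not aromatic (cyclopropane).
1 of the 2 rings is aromatic. Total: 1.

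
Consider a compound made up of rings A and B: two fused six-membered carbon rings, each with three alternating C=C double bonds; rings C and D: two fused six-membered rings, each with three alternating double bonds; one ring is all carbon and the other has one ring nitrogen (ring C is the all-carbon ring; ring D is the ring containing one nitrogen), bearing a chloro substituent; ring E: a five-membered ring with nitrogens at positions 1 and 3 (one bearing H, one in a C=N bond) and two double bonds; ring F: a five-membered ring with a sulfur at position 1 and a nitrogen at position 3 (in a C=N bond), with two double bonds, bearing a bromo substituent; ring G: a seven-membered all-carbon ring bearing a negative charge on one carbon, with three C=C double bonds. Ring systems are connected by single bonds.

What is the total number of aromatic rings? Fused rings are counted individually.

6

Rings A and B form a fused bicyclic system with 10 sp² atoms and 10 π electrons from ring double bonds. 10 = 4(2)+2, so the system is aromatic and both rings count as aromatic (naphthalene).
Rings C and D form a fused bicyclic system (with one nitrogen) with 10 sp² atoms and 10 π electrons from ring double bonds. 10 = 4(2)+2, so the system is aromatic and both rings count as aromatic (quinoline).
Ring E is fully conjugated (every ring atom contributes a p orbital); 2 ring double bonds (4 π electrons) plus a heteroatom lone pair (2) give 6 π electrons. 6 = 4(1)+2, so ring E is aromatic (imidazole).
Ring F is fully conjugated (every ring atom contributes a p orbital); 2 ring double bonds (4 π electrons) plus a heteroatom lone pair (2) give 6 π electrons. 6 = 4(1)+2, so ring F is aromatic (thiazole).
Ring G has only sp² ring atoms; a planar conformation would have a fully conjugated π system of 8 electrons. But 8 = 4(2), which is 4n not 4n+2, so ring G is not aromatic (cycloheptatrienyl anion).
Aromatic: A, B, C, D, E, F. Total: 6.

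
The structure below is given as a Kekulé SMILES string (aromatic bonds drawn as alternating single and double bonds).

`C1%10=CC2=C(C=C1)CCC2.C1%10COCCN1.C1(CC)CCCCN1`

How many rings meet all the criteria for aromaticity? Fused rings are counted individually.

The SMILES encodes a six-membered carbon ring with three alternating C=C double bonds, fused to a saturated five-membered carbon ring; a six-membered saturated ring with an oxygen and an N–H nitrogen at positions 1 and 4; a six-membered saturated ring of five carbons and one N–H nitrogen.
The 6-membered ring is planar and fully conjugated; 3 ring double bonds give 6 π electrons. 6 = 4(1)+2, so it is aromatic (benzene ring).
The 5-membered ring has three sp³ carbons, so it is not fully conjugated — not aromatic (cyclopentane ring).
The 6-membered ring with one oxygen and one N–H (1,4) has only sp³ atoms, so it is not fully conjugated — not aromatic (morpholine).
The 6-membered ring with one N–H has only sp³ atoms, so it is not fully conjugated — not aromatic (piperidine).
1 of the 4 rings is aromatic. Total: 1.

1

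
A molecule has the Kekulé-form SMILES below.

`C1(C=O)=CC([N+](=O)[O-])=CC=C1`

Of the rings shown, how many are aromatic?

The SMILES encodes a six-membered carbon ring with three alternating C=C double bonds.
The 6-membered ring has a continuous p-orbital overlap around the ring; 3 ring double bonds give 6 π electrons. Since 6 = 4n+2 (n=1), it is aromatic (benzene).

1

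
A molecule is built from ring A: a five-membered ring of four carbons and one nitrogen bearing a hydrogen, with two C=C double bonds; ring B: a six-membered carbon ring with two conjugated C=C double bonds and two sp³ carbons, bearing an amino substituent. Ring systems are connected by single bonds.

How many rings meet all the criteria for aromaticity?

Ring A has a continuous p-orbital overlap around the ring; 2 ring double bonds (4 π electrons) plus a heteroatom lone pair (2) give 6 π electrons. That satisfies 4n+2 with n=1, so ring A is aromatic (pyrrole).
Ring B has two sp³ carbons, so it is not fully conjugated — not aromatic (1,3-cyclohexadiene).
Aromatic: A. Total: 1.

1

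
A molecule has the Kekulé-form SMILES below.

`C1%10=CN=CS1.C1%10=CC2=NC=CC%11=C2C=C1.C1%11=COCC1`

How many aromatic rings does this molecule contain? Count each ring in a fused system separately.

The SMILES encodes a five-membered ring with a sulfur at position 1 and a nitrogen at position 3 (in a C=N bond), with two double bonds; two fused six-membered rings, each with three alternating double bonds; one ring is all carbon and the other has one ring nitrogen; a five-membered ring of four carbons and one oxygen, with one C=C double bond and two sp³ carbons.
The 5-membered ring with one sulfur and one =N– is fully conjugated (every ring atom contributes a p orbital); 2 ring double bonds (4 π electrons) plus a heteroatom lone pair (2) give 6 π electrons. That satisfies 4n+2 with n=1, so it is aromatic (thiazole).
The fused 6/6-membered bicyclic (with one nitrogen) is a single π system with 10 sp² atoms and 10 π electrons from ring double bonds. 10 = 4(2)+2, so the system is aromatic and both rings count as aromatic (quinoline).
The 5-membered ring with one oxygen has two sp³ carbons, so it is not fully conjugated — not aromatic (2,3-dihydrofuran).
3 of the 4 rings are aromatic. Total: 3.

3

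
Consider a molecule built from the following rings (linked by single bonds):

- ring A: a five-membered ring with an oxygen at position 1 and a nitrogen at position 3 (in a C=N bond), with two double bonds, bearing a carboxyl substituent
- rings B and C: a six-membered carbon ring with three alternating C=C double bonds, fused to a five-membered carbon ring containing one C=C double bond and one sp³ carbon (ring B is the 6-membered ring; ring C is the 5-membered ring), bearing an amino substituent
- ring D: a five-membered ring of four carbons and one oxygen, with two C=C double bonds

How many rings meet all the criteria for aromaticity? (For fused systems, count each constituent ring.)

Ring A is planar and fully conjugated; 2 ring double bonds (4 π electrons) plus a heteroatom lone pair (2) give 6 π electrons. That satisfies 4n+2 with n=1, so ring A is aromatic (oxazole).
Ring B is planar and fully conjugated; 3 ring double bonds give 6 π electrons. Since 6 = 4n+2 (n=1), ring B is aromatic (benzene ring).
Ring C has one sp³ carbon, so it is not fully conjugated — not aromatic (cyclopentene ring).
Ring D is planar and fully conjugated; 2 ring double bonds (4 π electrons) plus a heteroatom lone pair (2) give 6 π electrons. Since 6 = 4n+2 (n=1), ring D is aromatic (furan).
Aromatic: A, B, D. Total: 3.

3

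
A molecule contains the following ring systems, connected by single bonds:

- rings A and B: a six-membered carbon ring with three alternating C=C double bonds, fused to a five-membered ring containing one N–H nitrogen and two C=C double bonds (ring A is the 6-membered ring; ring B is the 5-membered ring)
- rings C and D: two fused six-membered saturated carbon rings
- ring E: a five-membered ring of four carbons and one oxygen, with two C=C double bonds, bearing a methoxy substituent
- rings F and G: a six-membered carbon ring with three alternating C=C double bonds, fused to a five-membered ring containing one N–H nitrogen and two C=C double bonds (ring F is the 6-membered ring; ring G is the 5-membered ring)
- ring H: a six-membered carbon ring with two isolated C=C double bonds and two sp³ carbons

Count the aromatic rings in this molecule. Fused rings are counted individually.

Rings A and B form a fused bicyclic system (with one N–H) with 9 sp² atoms and 10 π electrons from ring double bonds plus a heteroatom lone pair. 10 = 4(2)+2, so the system is aromatic and both rings count as aromatic (indole).
Ring C has only sp³ atoms, so it is not fully conjugated — not aromatic (cyclohexane ring).
Ring D has only sp³ atoms, so it is not fully conjugated — not aromatic (cyclohexane ring).
Ring E has a continuous p-orbital overlap around the ring; 2 ring double bonds (4 π electrons) plus a heteroatom lone pair (2) give 6 π electrons. That satisfies 4n+2 with n=1, so ring E is aromatic (furan).
Rings F and G form a fused bicyclic system (with one N–H) with 9 sp² atoms and 10 π electrons from ring double bonds plus a heteroatom lone pair. 10 = 4(2)+2, so the system is aromatic and both rings count as aromatic (indole).
Ring H has two sp³ carbons, so it is not fully conjugated — not aromatic (1,4-cyclohexadiene).
Aromatic: A, B, E, F, G. Total: 5.

5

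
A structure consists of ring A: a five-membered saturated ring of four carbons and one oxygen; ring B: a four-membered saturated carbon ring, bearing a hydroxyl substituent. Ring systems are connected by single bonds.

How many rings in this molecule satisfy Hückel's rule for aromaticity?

0

Ring A has only sp³ atoms, so it is not fully conjugated — not aromatic (tetrahydrofuran).
Ring B has only sp³ atoms, so it is not fully conjugated — not aromatic (cyclobutane).
No ring is aromatic. Total: 0.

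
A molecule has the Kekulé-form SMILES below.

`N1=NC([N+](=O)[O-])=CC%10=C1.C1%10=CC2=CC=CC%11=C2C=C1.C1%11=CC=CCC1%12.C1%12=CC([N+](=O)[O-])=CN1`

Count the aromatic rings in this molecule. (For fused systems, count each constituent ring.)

4

The SMILES encodes a six-membered ring with two adjacent nitrogens and three alternating double bonds; two fused six-membered carbon rings, each with three alternating C=C double bonds; a six-membered carbon ring with two conjugated C=C double bonds and two sp³ carbons; a five-membered ring of four carbons and one nitrogen bearing a hydrogen, with two C=C double bonds.
The 6-membered ring with two nitrogens (1,2) is planar and fully conjugated; 3 ring double bonds give 6 π electrons. That satisfies 4n+2 with n=1, so it is aromatic (pyridazine).
The fused 6/6-membered bicyclic is a single π system with 10 sp² atoms and 10 π electrons from ring double bonds. 10 = 4(2)+2, so the system is aromatic and both rings count as aromatic (naphthalene).
The 6-membered ring has two sp³ carbons, so it is not fully conjugated — not aromatic (1,3-cyclohexadiene).
The 5-membered ring with one N–H has a continuous p-orbital overlap around the ring; 2 ring double bonds (4 π electrons) plus a heteroatom lone pair (2) give 6 π electrons. Since 6 = 4n+2 (n=1), it is aromatic (pyrrole).
4 of the 5 rings are aromatic. Total: 4.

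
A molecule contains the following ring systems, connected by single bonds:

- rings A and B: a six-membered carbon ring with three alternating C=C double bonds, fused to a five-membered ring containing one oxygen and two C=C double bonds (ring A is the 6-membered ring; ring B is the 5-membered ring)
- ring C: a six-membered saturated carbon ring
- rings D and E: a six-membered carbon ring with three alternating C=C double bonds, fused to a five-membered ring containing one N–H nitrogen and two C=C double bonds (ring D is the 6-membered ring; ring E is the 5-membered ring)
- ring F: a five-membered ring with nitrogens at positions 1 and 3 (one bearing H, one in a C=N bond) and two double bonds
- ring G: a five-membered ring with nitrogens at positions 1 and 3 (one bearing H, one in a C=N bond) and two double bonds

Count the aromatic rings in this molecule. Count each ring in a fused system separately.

Rings A and B form a fused bicyclic system (with one oxygen) with 9 sp² atoms and 10 π electrons from ring double bonds plus a heteroatom lone pair. 10 = 4(2)+2, so the system is aromatic and both rings count as aromatic (benzofuran).
Ring C has only sp³ atoms, so it is not fully conjugated — not aromatic (cyclohexane).
Rings D and E form a fused bicyclic system (with one N–H) with 9 sp² atoms and 10 π electrons from ring double bonds plus a heteroatom lone pair. 10 = 4(2)+2, so the system is aromatic and both rings count as aromatic (indole).
Ring F is fully conjugated (every ring atom contributes a p orbital); 2 ring double bonds (4 π electrons) plus a heteroatom lone pair (2) give 6 π electrons. 6 = 4(1)+2, so ring F is aromatic (imidazole).
Ring G has a continuous p-orbital overlap around the ring; 2 ring double bonds (4 π electrons) plus a heteroatom lone pair (2) give 6 π electrons. That satisfies 4n+2 with n=1, so ring G is aromatic (imidazole).
Aromatic: A, B, D, E, F, G. Total: 6.

6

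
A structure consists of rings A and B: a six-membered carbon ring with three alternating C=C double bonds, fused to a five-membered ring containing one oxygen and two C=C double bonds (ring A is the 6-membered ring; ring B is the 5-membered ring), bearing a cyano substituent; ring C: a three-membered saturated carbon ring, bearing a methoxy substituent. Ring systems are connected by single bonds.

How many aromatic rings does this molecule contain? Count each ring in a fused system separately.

2

Rings A and B form a fused bicyclic system (with one oxygen) with 9 sp² atoms and 10 π electrons from ring double bonds plus a heteroatom lone pair. 10 = 4(2)+2, so the system is aromatic and both rings count as aromatic (benzofuran).
Ring C has only sp³ atoms, so it is not fully conjugated — not aromatic (cyclopropane).
Aromatic: A, B. Total: 2.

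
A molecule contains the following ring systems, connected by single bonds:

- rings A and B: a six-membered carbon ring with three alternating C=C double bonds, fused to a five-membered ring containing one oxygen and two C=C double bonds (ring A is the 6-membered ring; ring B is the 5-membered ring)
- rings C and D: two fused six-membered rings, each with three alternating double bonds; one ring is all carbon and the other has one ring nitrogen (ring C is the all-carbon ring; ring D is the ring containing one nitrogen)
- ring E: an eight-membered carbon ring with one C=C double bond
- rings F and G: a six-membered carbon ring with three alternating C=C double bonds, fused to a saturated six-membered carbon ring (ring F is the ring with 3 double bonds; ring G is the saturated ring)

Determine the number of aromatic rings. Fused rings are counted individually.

5

Rings A and B form a fused bicyclic system (with one oxygen) with 9 sp² atoms and 10 π electrons from ring double bonds plus a heteroatom lone pair. 10 = 4(2)+2, so the system is aromatic and both rings count as aromatic (benzofuran).
Rings C and D form a fused bicyclic system (with one nitrogen) with 10 sp² atoms and 10 π electrons from ring double bonds. 10 = 4(2)+2, so the system is aromatic and both rings count as aromatic (quinoline).
Ring E has six sp³ carbons, so it is not fully conjugated — not aromatic (cyclooctene).
Ring F is planar and fully conjugated; 3 ring double bonds give 6 π electrons. 6 = 4(1)+2, so ring F is aromatic (benzene ring).
Ring G has four sp³ carbons, so it is not fully conjugated — not aromatic (cyclohexane ring).
Aromatic: A, B, C, D, F. Total: 5.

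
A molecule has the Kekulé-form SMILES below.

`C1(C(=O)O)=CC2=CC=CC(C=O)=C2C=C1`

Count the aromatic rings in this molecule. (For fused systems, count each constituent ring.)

2

The SMILES encodes two fused six-membered carbon rings, each with three alternating C=C double bonds.
The fused 6/6-membered bicyclic is a single π system with 10 sp² atoms and 10 π electrons from ring double bonds. 10 = 4(2)+2, so the system is aromatic and both rings count as aromatic (naphthalene).
2 of the 2 rings are aromatic. Total: 2.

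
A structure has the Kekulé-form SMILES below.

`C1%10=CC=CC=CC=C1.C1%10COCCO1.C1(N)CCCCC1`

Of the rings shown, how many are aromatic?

The SMILES encodes an eight-membered carbon ring with four alternating C=C double bonds; a six-membered saturated ring with oxygens at positions 1 and 4; a six-membered saturated carbon ring.
The 8-membered ring has only sp² ring atoms; a planar conformation would have a fully conjugated π system of 8 electrons. But 8 = 4(2), which is 4n not 4n+2, so it is not aromatic (cyclooctatetraene) — cyclooctatetraene distorts into a non-planar tub to avoid antiaromaticity.
The 6-membered ring with two oxygens (1,4) has only sp³ atoms, so it is not fully conjugated — not aromatic (1,4-dioxane).
The 6-membered ring has only sp³ atoms, so it is not fully conjugated — not aromatic (cyclohexane).
None of the rings are aromatic. Total: 0.

0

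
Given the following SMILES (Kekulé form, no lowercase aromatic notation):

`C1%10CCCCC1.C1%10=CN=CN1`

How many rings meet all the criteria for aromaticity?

The SMILES encodes a six-membered saturated carbon ring; a five-membered ring with nitrogens at positions 1 and 3 (one bearing H, one in a C=N bond) and two double bonds.
The 6-membered ring has only sp³ atoms, so it is not fully conjugated — not aromatic (cyclohexane).
The 5-membered ring with two nitrogens (one N–H, one =N–) is fully conjugated (every ring atom contributes a p orbital); 2 ring double bonds (4 π electrons) plus a heteroatom lone pair (2) give 6 π electrons. That satisfies 4n+2 with n=1, so it is aromatic (imidazole).
1 of the 2 rings is aromatic. Total: 1.

1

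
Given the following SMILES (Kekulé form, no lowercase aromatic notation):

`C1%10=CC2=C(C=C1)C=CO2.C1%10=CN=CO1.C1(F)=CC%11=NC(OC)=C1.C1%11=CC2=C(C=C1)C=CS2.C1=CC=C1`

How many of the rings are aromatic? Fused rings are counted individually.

6

The SMILES encodes a six-membered carbon ring with three alternating C=C double bonds, fused to a five-membered ring containing one oxygen and two C=C double bonds; a five-membered ring with an oxygen at position 1 and a nitrogen at position 3 (in a C=N bond), with two double bonds; a six-membered ring of five carbons and one nitrogen with three alternating double bonds; a six-membered carbon ring with three alternating C=C double bonds, fused to a five-membered ring containing one sulfur and two C=C double bonds; a four-membered carbon ring with two alternating C=C double bonds.
The fused 6/5-membered bicyclic (with one oxygen) is a single π system with 9 sp² atoms and 10 π electrons from ring double bonds plus a heteroatom lone pair. 10 = 4(2)+2, so the system is aromatic and both rings count as aromatic (benzofuran).
The 5-membered ring with one oxygen and one =N– has a continuous p-orbital overlap around the ring; 2 ring double bonds (4 π electrons) plus a heteroatom lone pair (2) give 6 π electrons. That satisfies 4n+2 with n=1, so it is aromatic (oxazole).
The 6-membered ring with one nitrogen is fully conjugated (every ring atom contributes a p orbital); 3 ring double bonds give 6 π electrons. That satisfies 4n+2 with n=1, so it is aromatic (pyridine).
The fused 6/5-membered bicyclic (with one sulfur) is a single π system with 9 sp² atoms and 10 π electrons from ring double bonds plus a heteroatom lone pair. 10 = 4(2)+2, so the system is aromatic and both rings count as aromatic (benzothiophene).
The 4-membered ring has only sp² ring atoms; a planar conformation would have a fully conjugated π system of 4 electrons. But 4 = 4(1), which is 4n not 4n+2, so it is not aromatic (cyclobutadiene) — cyclobutadiene is antiaromatic and distorts to a rectangle.
6 of the 7 rings are aromatic. Total: 6.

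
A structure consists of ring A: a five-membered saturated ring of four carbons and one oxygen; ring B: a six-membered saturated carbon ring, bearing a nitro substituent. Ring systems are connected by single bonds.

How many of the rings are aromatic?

0

Ring A has only sp³ atoms, so it is not fully conjugated — not aromatic (tetrahydrofuran).
Ring B has only sp³ atoms, so it is not fully conjugated — not aromatic (cyclohexane).
No ring is aromatic. Total: 0.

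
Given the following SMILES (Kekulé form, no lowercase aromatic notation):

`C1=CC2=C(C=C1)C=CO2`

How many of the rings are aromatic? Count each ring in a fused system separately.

2

The SMILES encodes a six-membered carbon ring with three alternating C=C double bonds, fused to a five-membered ring containing one oxygen and two C=C double bonds.
The fused 6/5-membered bicyclic (with one oxygen) is a single π system with 9 sp² atoms and 10 π electrons from ring double bonds plus a heteroatom lone pair. 10 = 4(2)+2, so the system is aromatic and both rings count as aromatic (benzofuran).
2 of the 2 rings are aromatic. Total: 2.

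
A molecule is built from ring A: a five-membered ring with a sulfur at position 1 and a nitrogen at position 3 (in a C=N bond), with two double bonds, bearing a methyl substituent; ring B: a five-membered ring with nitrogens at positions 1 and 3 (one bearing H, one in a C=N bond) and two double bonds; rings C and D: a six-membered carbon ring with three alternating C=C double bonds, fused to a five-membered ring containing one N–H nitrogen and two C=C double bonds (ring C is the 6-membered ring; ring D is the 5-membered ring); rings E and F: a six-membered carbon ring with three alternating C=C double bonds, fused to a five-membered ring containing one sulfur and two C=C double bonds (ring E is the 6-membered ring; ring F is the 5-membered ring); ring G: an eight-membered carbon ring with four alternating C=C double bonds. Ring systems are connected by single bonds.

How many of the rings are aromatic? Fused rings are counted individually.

Ring A is planar and fully conjugated; 2 ring double bonds (4 π electrons) plus a heteroatom lone pair (2) give 6 π electrons. That satisfies 4n+2 with n=1, so ring A is aromatic (thiazole).
Ring B is planar and fully conjugated; 2 ring double bonds (4 π electrons) plus a heteroatom lone pair (2) give 6 π electrons. That satisfies 4n+2 with n=1, so ring B is aromatic (imidazole).
Rings C and D form a fused bicyclic system (with one N–H) with 9 sp² atoms and 10 π electrons from ring double bonds plus a heteroatom lone pair. 10 = 4(2)+2, so the system is aromatic and both rings count as aromatic (indole).
Rings E and F form a fused bicyclic system (with one sulfur) with 9 sp² atoms and 10 π electrons from ring double bonds plus a heteroatom lone pair. 10 = 4(2)+2, so the system is aromatic and both rings count as aromatic (benzothiophene).
Ring G has only sp² ring atoms; a planar conformation would have a fully conjugated π system of 8 electrons. But 8 = 4(2), which is 4n not 4n+2, so ring G is not aromatic (cyclooctatetraene) — cyclooctatetraene distorts into a non-planar tub to avoid antiaromaticity.
Aromatic: A, B, C, D, E, F. Total: 6.

6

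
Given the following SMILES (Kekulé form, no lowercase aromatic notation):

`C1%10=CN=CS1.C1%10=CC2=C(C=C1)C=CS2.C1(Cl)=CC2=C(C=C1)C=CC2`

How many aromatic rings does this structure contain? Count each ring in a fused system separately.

The SMILES encodes a five-membered ring with a sulfur at position 1 and a nitrogen at position 3 (in a C=N bond), with two double bonds; a six-membered carbon ring with three alternating C=C double bonds, fused to a five-membered ring containing one sulfur and two C=C double bonds; a six-membered carbon ring with three alternating C=C double bonds, fused to a five-membered carbon ring containing one C=C double bond and one sp³ carbon.
The 5-membered ring with one sulfur and one =N– is fully conjugated (every ring atom contributes a p orbital); 2 ring double bonds (4 π electrons) plus a heteroatom lone pair (2) give 6 π electrons. 6 = 4(1)+2, so it is aromatic (thiazole).
The fused 6/5-membered bicyclic (with one sulfur) is a single π system with 9 sp² atoms and 10 π electrons from ring double bonds plus a heteroatom lone pair. 10 = 4(2)+2, so the system is aromatic and both rings count as aromatic (benzothiophene).
The 6-membered ring is fully conjugated (every ring atom contributes a p orbital); 3 ring double bonds give 6 π electrons. Since 6 = 4n+2 (n=1), it is aromatic (benzene ring).
The 5-membered ring has one sp³ carbon, so it is not fully conjugated — not aromatic (cyclopentene ring).
4 of the 5 rings are aromatic. Total: 4.

4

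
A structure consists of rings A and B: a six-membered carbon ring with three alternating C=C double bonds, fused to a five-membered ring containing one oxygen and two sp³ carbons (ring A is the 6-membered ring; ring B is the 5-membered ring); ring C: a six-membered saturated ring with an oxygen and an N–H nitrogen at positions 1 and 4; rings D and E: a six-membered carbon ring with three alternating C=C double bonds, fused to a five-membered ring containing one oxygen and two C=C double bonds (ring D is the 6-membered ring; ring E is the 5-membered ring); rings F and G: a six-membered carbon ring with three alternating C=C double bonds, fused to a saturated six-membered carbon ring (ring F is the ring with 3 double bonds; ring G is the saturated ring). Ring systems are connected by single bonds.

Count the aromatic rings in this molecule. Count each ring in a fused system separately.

4

Ring A has a continuous p-orbital overlap around the ring; 3 ring double bonds give 6 π electrons. 6 = 4(1)+2, so ring A is aromatic (benzene ring).
Ring B has two sp³ carbons, so it is not fully conjugated — not aromatic (oxolane ring).
Ring C has only sp³ atoms, so it is not fully conjugated — not aromatic (morpholine).
Rings D and E form a fused bicyclic system (with one oxygen) with 9 sp² atoms and 10 π electrons from ring double bonds plus a heteroatom lone pair. 10 = 4(2)+2, so the system is aromatic and both rings count as aromatic (benzofuran).
Ring F has a continuous p-orbital overlap around the ring; 3 ring double bonds give 6 π electrons. 6 = 4(1)+2, so ring F is aromatic (benzene ring).
Ring G has four sp³ carbons, so it is not fully conjugated — not aromatic (cyclohexane ring).
Aromatic: A, D, E, F. Total: 4.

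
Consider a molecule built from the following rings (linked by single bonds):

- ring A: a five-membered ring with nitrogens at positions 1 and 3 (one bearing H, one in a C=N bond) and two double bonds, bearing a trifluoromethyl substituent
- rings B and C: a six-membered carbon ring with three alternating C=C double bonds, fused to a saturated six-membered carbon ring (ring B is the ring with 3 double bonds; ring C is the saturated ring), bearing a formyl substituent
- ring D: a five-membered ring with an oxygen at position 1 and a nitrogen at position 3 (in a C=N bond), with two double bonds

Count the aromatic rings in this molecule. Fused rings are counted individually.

Ring A has a continuous p-orbital overlap around the ring; 2 ring double bonds (4 π electrons) plus a heteroatom lone pair (2) give 6 π electrons. 6 = 4(1)+2, so ring A is aromatic (imidazole).
Ring B is planar and fully conjugated; 3 ring double bonds give 6 π electrons. That satisfies 4n+2 with n=1, so ring B is aromatic (benzene ring).
Ring C has four sp³ carbons, so it is not fully conjugated — not aromatic (cyclohexane ring).
Ring D has a continuous p-orbital overlap around the ring; 2 ring double bonds (4 π electrons) plus a heteroatom lone pair (2) give 6 π electrons. That satisfies 4n+2 with n=1, so ring D is aromatic (oxazole).
Aromatic: A, B, D. Total: 3.

3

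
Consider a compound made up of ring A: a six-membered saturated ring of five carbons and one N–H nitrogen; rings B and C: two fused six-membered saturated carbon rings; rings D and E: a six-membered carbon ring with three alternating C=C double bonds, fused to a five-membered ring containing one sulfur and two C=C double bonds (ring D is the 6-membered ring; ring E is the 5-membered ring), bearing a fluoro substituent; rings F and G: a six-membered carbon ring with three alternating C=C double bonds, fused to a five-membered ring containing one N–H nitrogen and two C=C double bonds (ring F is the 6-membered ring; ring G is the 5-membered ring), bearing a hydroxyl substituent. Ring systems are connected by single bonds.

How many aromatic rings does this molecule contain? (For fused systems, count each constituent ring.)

Ring A has only sp³ atoms, so it is not fully conjugated — not aromatic (piperidine).
Ring B has only sp³ atoms, so it is not fully conjugated — not aromatic (cyclohexane ring).
Ring C has only sp³ atoms, so it is not fully conjugated — not aromatic (cyclohexane ring).
Rings D and E form a fused bicyclic system (with one sulfur) with 9 sp² atoms and 10 π electrons from ring double bonds plus a heteroatom lone pair. 10 = 4(2)+2, so the system is aromatic and both rings count as aromatic (benzothiophene).
Rings F and G form a fused bicyclic system (with one N–H) with 9 sp² atoms and 10 π electrons from ring double bonds plus a heteroatom lone pair. 10 = 4(2)+2, so the system is aromatic and both rings count as aromatic (indole).
Aromatic: D, E, F, G. Total: 4.

4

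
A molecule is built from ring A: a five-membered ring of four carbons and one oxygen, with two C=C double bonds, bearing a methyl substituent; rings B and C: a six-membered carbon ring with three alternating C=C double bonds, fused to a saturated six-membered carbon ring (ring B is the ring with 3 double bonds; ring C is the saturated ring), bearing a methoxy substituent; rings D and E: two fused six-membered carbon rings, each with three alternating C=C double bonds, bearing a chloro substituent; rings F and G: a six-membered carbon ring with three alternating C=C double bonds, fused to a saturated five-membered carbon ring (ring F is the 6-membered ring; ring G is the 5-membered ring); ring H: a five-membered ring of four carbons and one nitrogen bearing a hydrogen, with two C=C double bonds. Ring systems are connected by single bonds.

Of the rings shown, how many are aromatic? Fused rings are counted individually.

6

Ring A has a continuous p-orbital overlap around the ring; 2 ring double bonds (4 π electrons) plus a heteroatom lone pair (2) give 6 π electrons. That satisfies 4n+2 with n=1, so ring A is aromatic (furan).
Ring B is fully conjugated (every ring atom contributes a p orbital); 3 ring double bonds give 6 π electrons. Since 6 = 4n+2 (n=1), ring B is aromatic (benzene ring).
Ring C has four sp³ carbons, so it is not fully conjugated — not aromatic (cyclohexane ring).
Rings D and E form a fused bicyclic system with 10 sp² atoms and 10 π electrons from ring double bonds. 10 = 4(2)+2, so the system is aromatic and both rings count as aromatic (naphthalene).
Ring F is fully conjugated (every ring atom contributes a p orbital); 3 ring double bonds give 6 π electrons. That satisfies 4n+2 with n=1, so ring F is aromatic (benzene ring).
Ring G has three sp³ carbons, so it is not fully conjugated — not aromatic (cyclopentane ring).
Ring H is planar and fully conjugated; 2 ring double bonds (4 π electrons) plus a heteroatom lone pair (2) give 6 π electrons. Since 6 = 4n+2 (n=1), ring H is aromatic (pyrrole).
Aromatic: A, B, D, E, F, H. Total: 6.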